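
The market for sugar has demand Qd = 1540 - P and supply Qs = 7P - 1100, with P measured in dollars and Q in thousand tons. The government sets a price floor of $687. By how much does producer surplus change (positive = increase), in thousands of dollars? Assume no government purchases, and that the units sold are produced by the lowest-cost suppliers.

295417.5

In a free market, 1540 - P = 7P - 1100 gives the equilibrium P* = 330, Q* = 1210.
Because the floor (687) lies above the market-clearing price, it is binding.
At P = 687: Qd = 1540 - 687 = 853 and Qs = 7·687 - 1100 = 3709.
Producer surplus without the control is ½ · (330 - 1100/7) · 1210 = 732050/7.
With the floor, 853 units are sold at 687. The supply price at Q = 853 is 279, so PS = ½ · [(687 - 1100/7) + (687 - 279)] · 853 = 5599945/14.
Change in producer surplus = 5599945/14 - 732050/7 = 295417.5.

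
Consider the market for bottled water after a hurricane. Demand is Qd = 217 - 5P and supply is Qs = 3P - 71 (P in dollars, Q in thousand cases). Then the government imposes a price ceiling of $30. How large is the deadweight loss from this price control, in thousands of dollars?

Equilibrium: 217 - 5P = 3P - 71, so 288 = 8P and P* = 36, Q* = 37.
Because the ceiling (30) lies below the market-clearing price, it is binding.
At P = 30: Qd = 217 - 5·30 = 67 and Qs = 3·30 - 71 = 19.
Quantity traded falls to 19. At Q = 19 the demand price is (217 - 19)/5 = 39.6 and the supply price is (71 + 19)/3 = 30.
Deadweight loss = ½ · (39.6 - 30) · (37 - 19) = ½ · 9.6 · 18 = 86.4.

86.4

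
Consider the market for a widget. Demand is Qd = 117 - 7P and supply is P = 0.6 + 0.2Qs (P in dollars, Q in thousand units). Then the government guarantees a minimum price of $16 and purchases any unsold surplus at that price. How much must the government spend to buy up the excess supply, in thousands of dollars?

Rearranging supply gives Qs = 5P - 3. Without the control the market clears where 117 - 7P = 5P - 3, i.e. P* = 10 and Q* = 47.
Because the floor (16) lies above the market-clearing price, it is binding.
At P = 16: Qd = 117 - 7·16 = 5 and Qs = 5·16 - 3 = 77.
Surplus = Qs - Qd = 72.
Government expenditure = surplus × support price = 72 × 16 = 1152.

1152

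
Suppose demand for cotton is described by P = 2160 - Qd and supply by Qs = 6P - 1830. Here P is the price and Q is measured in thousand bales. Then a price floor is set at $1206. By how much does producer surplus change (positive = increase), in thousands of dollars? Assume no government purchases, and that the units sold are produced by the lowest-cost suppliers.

573036

Rearranging demand gives Qd = 2160 - P. Setting quantity demanded equal to quantity supplied, 2160 - P = 6P - 1830, gives P* = 570 and Q* = 1590.
Because the floor (1206) lies above the market-clearing price, it is binding.
At P = 1206: Qd = 2160 - 1206 = 954 and Qs = 6·1206 - 1830 = 5406.
Producer surplus without the control is ½ · (570 - 305) · 1590 = 210675.
With the floor, 954 units are sold at 1206. The supply price at Q = 954 is 464, so PS = ½ · [(1206 - 305) + (1206 - 464)] · 954 = 783711.
Change in producer surplus = 783711 - 210675 = 573036.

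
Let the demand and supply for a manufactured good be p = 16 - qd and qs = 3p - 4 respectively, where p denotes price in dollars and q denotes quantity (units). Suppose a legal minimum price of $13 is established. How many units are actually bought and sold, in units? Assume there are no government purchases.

3

Rearranging demand gives qd = 16 - p. In a free market, 16 - p = 3p - 4 gives the equilibrium p* = 5, q* = 11.
Since 13 > 5, the floor is binding.
At p = 13: qd = 16 - 13 = 3 and qs = 3·13 - 4 = 35.
The quantity actually transacted is the short side, demand: 3.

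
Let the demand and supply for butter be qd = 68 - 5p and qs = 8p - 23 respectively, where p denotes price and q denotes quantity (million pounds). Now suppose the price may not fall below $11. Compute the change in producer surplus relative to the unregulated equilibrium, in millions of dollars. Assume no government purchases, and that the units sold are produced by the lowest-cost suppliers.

Without the control the market clears where 68 - 5p = 8p - 23, i.e. p* = 7 and q* = 33.
The floor of 11 is above the equilibrium price 7, so it binds.
At p = 11: qd = 68 - 5·11 = 13 and qs = 8·11 - 23 = 65.
Producer surplus without the control is ½ · (7 - 2.875) · 33 = 68.0625.
With the floor, 13 units are sold at 11. The supply price at q = 13 is 4.5, so PS = ½ · [(11 - 2.875) + (11 - 4.5)] · 13 = 95.0625.
Change in producer surplus = 95.0625 - 68.0625 = 27.

27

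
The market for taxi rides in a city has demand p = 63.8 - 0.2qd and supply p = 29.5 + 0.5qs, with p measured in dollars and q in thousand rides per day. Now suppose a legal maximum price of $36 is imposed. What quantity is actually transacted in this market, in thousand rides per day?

13

Rearranging demand gives qd = 319 - 5p; rearranging supply gives qs = 2p - 59. In a free market, 319 - 5p = 2p - 59 gives the equilibrium p* = 54, q* = 49.
Since 36 < 54, the ceiling is binding.
At p = 36: qd = 319 - 5·36 = 139 and qs = 2·36 - 59 = 13.
The quantity actually transacted is the short side, supply: 13.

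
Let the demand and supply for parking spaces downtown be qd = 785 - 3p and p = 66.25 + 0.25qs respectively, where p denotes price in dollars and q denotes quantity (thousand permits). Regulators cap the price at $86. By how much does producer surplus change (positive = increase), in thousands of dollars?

-13248

Rearranging supply gives qs = 4p - 265. Equilibrium: 785 - 3p = 4p - 265, so 1050 = 7p and p* = 150, q* = 335.
Since 86 < 150, the ceiling is binding.
At p = 86: qd = 785 - 3·86 = 527 and qs = 4·86 - 265 = 79.
Producer surplus without the control is ½ · (150 - 66.25) · 335 = 14028.125.
With the ceiling, producers sell 79 units at 86, so PS = ½ · (86 - 66.25) · 79 = 780.125.
Change in producer surplus = 780.125 - 14028.125 = -13248.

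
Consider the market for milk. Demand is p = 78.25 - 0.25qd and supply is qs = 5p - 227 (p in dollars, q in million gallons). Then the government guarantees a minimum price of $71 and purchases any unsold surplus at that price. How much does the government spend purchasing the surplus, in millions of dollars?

7029

Rearranging demand gives qd = 313 - 4p. Equilibrium: 313 - 4p = 5p - 227, so 540 = 9p and p* = 60, q* = 73.
Because the floor (71) lies above the market-clearing price, it is binding.
At p = 71: qd = 313 - 4·71 = 29 and qs = 5·71 - 227 = 128.
Surplus = qs - qd = 99.
Government expenditure = surplus × support price = 99 × 71 = 7029.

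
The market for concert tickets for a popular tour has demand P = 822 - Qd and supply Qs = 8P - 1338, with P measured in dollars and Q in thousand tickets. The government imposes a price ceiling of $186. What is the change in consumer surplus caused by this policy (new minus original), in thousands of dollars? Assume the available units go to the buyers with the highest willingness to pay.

Rearranging demand gives Qd = 822 - P. Equilibrium: 822 - P = 8P - 1338, so 2160 = 9P and P* = 240, Q* = 582.
Because the ceiling (186) lies below the market-clearing price, it is binding.
At P = 186: Qd = 822 - 186 = 636 and Qs = 8·186 - 1338 = 150.
Consumer surplus without the control is ½ · (822 - 240) · 582 = 169362.
With the ceiling, 150 units are sold at 186 (assume they go to the highest-value buyers). The demand price at Q = 150 is 672, so CS = ½ · [(822 - 186) + (672 - 186)] · 150 = 84150.
Change in consumer surplus = 84150 - 169362 = -85212.

-85212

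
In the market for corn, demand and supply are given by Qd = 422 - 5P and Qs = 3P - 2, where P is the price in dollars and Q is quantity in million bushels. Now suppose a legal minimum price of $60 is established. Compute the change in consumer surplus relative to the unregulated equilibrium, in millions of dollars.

-976.5

Equilibrium: 422 - 5P = 3P - 2, so 424 = 8P and P* = 53, Q* = 157.
Because the floor (60) lies above the market-clearing price, it is binding.
At P = 60: Qd = 422 - 5·60 = 122 and Qs = 3·60 - 2 = 178.
Consumer surplus without the control is ½ · (84.4 - 53) · 157 = 2464.9.
With the floor, consumers buy 122 units at 60, so CS = ½ · (84.4 - 60) · 122 = 1488.4.
Change in consumer surplus = 1488.4 - 2464.9 = -976.5.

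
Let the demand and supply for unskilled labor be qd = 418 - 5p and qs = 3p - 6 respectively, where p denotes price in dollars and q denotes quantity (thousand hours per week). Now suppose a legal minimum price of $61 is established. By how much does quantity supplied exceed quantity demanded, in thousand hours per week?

Without the control the market clears where 418 - 5p = 3p - 6, i.e. p* = 53 and q* = 153.
The floor of 61 is above the equilibrium price 53, so it binds.
At p = 61: qd = 418 - 5·61 = 113 and qs = 3·61 - 6 = 177.
Surplus = qs - qd = 177 - 113 = 64.

64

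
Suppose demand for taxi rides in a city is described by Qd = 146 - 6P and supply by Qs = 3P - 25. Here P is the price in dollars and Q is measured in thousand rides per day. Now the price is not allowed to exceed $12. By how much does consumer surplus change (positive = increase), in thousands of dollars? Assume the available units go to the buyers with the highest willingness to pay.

Equilibrium: 146 - 6P = 3P - 25, so 171 = 9P and P* = 19, Q* = 32.
Since 12 < 19, the ceiling is binding.
At P = 12: Qd = 146 - 6·12 = 74 and Qs = 3·12 - 25 = 11.
Consumer surplus without the control is ½ · (73/3 - 19) · 32 = 256/3.
With the ceiling, 11 units are sold at 12 (assume they go to the highest-value buyers). The demand price at Q = 11 is 22.5, so CS = ½ · [(73/3 - 12) + (22.5 - 12)] · 11 = 1507/12.
Change in consumer surplus = 1507/12 - 256/3 = 40.25.

40.25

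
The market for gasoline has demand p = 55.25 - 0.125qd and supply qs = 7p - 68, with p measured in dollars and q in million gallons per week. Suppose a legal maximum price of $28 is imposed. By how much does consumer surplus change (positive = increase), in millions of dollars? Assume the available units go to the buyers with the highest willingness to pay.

657.75

Rearranging demand gives qd = 442 - 8p. Without the control the market clears where 442 - 8p = 7p - 68, i.e. p* = 34 and q* = 170.
Because the ceiling (28) lies below the market-clearing price, it is binding.
At p = 28: qd = 442 - 8·28 = 218 and qs = 7·28 - 68 = 128.
Consumer surplus without the control is ½ · (55.25 - 34) · 170 = 1806.25.
With the ceiling, 128 units are sold at 28 (assume they go to the highest-value buyers). The demand price at q = 128 is 39.25, so CS = ½ · [(55.25 - 28) + (39.25 - 28)] · 128 = 2464.
Change in consumer surplus = 2464 - 1806.25 = 657.75.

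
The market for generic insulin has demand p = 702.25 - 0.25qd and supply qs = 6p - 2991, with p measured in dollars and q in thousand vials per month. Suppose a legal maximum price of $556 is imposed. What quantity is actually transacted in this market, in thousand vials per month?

345

Rearranging demand gives qd = 2809 - 4p. Without the control the market clears where 2809 - 4p = 6p - 2991, i.e. p* = 580 and q* = 489.
Because the ceiling (556) lies below the market-clearing price, it is binding.
At p = 556: qd = 2809 - 4·556 = 585 and qs = 6·556 - 2991 = 345.
The quantity actually transacted is the short side, supply: 345.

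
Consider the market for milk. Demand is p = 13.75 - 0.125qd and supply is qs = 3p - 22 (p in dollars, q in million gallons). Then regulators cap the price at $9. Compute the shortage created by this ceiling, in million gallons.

Rearranging demand gives qd = 110 - 8p. Setting quantity demanded equal to quantity supplied, 110 - 8p = 3p - 22, gives p* = 12 and q* = 14.
The ceiling of 9 is below the equilibrium price 12, so it binds.
At p = 9: qd = 110 - 8·9 = 38 and qs = 3·9 - 22 = 5.
Shortage = qd - qs = 38 - 5 = 33.

33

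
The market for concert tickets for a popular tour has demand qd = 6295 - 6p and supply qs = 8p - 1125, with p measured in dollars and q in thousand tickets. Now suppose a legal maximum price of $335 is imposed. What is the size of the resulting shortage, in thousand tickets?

2730

In a free market, 6295 - 6p = 8p - 1125 gives the equilibrium p* = 530, q* = 3115.
Because the ceiling (335) lies below the market-clearing price, it is binding.
At p = 335: qd = 6295 - 6·335 = 4285 and qs = 8·335 - 1125 = 1555.
Shortage = qd - qs = 4285 - 1555 = 2730.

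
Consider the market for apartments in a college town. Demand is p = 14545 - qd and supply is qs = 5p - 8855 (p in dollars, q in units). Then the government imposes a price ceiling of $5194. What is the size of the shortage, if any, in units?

Rearranging demand gives qd = 14545 - p. Without the control the market clears where 14545 - p = 5p - 8855, i.e. p* = 3900 and q* = 10645.
The ceiling of 5194 is above the equilibrium price 3900, so it is not binding; the market clears at p* = 3900, q* = 10645.
Since the control does not bind, there is no shortage.

0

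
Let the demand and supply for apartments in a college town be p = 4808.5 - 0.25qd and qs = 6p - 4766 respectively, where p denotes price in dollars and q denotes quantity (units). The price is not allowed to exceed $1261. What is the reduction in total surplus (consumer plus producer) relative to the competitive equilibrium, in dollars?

Rearranging demand gives qd = 19234 - 4p. Without the control the market clears where 19234 - 4p = 6p - 4766, i.e. p* = 2400 and q* = 9634.
Since 1261 < 2400, the ceiling is binding.
At p = 1261: qd = 19234 - 4·1261 = 14190 and qs = 6·1261 - 4766 = 2800.
Quantity traded falls to 2800. At q = 2800 the demand price is (19234 - 2800)/4 = 4108.5 and the supply price is (4766 + 2800)/6 = 1261.
Deadweight loss = ½ · (4108.5 - 1261) · (9634 - 2800) = ½ · 2847.5 · 6834 = 9729907.5.

9729907.5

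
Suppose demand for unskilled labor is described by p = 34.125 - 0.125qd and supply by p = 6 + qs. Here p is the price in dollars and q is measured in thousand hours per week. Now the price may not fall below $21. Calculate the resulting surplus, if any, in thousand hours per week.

Rearranging demand gives qd = 273 - 8p; rearranging supply gives qs = p - 6. Equilibrium: 273 - 8p = p - 6, so 279 = 9p and p* = 31, q* = 25.
Since 21 is below p* = 31, the floor does not bind and the free-market outcome prevails.
Since the control does not bind, there is no surplus.

0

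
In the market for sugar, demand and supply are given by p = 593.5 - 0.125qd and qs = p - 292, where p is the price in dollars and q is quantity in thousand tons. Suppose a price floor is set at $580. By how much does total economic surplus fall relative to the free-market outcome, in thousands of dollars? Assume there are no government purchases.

14400

Rearranging demand gives qd = 4748 - 8p. Setting quantity demanded equal to quantity supplied, 4748 - 8p = p - 292, gives p* = 560 and q* = 268.
Because the floor (580) lies above the market-clearing price, it is binding.
At p = 580: qd = 4748 - 8·580 = 108 and qs = 580 - 292 = 288.
Quantity traded falls to 108. At q = 108 the demand price is (4748 - 108)/8 = 580 and the supply price is 292 + 108 = 400.
Deadweight loss = ½ · (580 - 400) · (268 - 108) = ½ · 180 · 160 = 14400.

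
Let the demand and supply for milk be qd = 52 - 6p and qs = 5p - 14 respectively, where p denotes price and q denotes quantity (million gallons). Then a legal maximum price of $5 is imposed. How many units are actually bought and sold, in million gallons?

11

Without the control the market clears where 52 - 6p = 5p - 14, i.e. p* = 6 and q* = 16.
The ceiling of 5 is below the equilibrium price 6, so it binds.
At p = 5: qd = 52 - 6·5 = 22 and qs = 5·5 - 14 = 11.
The quantity actually transacted is the short side, supply: 11.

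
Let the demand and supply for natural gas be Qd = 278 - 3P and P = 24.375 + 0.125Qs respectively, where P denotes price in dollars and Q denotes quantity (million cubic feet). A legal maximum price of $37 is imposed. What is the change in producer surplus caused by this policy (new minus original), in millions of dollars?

Rearranging supply gives Qs = 8P - 195. Without the control the market clears where 278 - 3P = 8P - 195, i.e. P* = 43 and Q* = 149.
Because the ceiling (37) lies below the market-clearing price, it is binding.
At P = 37: Qd = 278 - 3·37 = 167 and Qs = 8·37 - 195 = 101.
Producer surplus without the control is ½ · (43 - 24.375) · 149 = 1387.5625.
With the ceiling, producers sell 101 units at 37, so PS = ½ · (37 - 24.375) · 101 = 637.5625.
Change in producer surplus = 637.5625 - 1387.5625 = -750.

-750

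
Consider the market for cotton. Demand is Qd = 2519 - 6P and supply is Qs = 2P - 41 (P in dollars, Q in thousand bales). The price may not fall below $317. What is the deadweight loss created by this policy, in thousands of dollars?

Equilibrium: 2519 - 6P = 2P - 41, so 2560 = 8P and P* = 320, Q* = 599.
The floor of 317 is below the equilibrium price 320, so it is not binding; the market clears at P* = 320, Q* = 599.
Since the control does not bind, no trades are prevented and deadweight loss is zero.

0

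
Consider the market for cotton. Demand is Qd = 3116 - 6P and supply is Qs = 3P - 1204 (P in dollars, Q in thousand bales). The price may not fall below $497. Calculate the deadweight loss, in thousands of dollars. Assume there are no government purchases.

Equilibrium: 3116 - 6P = 3P - 1204, so 4320 = 9P and P* = 480, Q* = 236.
Since 497 > 480, the floor is binding.
At P = 497: Qd = 3116 - 6·497 = 134 and Qs = 3·497 - 1204 = 287.
Quantity traded falls to 134. At Q = 134 the demand price is (3116 - 134)/6 = 497 and the supply price is (1204 + 134)/3 = 446.
Deadweight loss = ½ · (497 - 446) · (236 - 134) = ½ · 51 · 102 = 2601.

2601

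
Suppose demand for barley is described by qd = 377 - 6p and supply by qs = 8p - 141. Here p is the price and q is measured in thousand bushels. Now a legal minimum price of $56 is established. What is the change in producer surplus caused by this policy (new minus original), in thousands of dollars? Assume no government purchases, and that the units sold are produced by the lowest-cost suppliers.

-33.25

Equilibrium: 377 - 6p = 8p - 141, so 518 = 14p and p* = 37, q* = 155.
Because the floor (56) lies above the market-clearing price, it is binding.
At p = 56: qd = 377 - 6·56 = 41 and qs = 8·56 - 141 = 307.
Producer surplus without the control is ½ · (37 - 17.625) · 155 = 1501.5625.
With the floor, 41 units are sold at 56. The supply price at q = 41 is 22.75, so PS = ½ · [(56 - 17.625) + (56 - 22.75)] · 41 = 1468.3125.
Change in producer surplus = 1468.3125 - 1501.5625 = -33.25.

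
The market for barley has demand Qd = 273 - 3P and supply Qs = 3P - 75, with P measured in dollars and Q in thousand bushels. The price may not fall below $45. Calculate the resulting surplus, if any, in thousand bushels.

0

Equilibrium: 273 - 3P = 3P - 75, so 348 = 6P and P* = 58, Q* = 99.
Since 45 is below P* = 58, the floor does not bind and the free-market outcome prevails.
Since the control does not bind, there is no surplus.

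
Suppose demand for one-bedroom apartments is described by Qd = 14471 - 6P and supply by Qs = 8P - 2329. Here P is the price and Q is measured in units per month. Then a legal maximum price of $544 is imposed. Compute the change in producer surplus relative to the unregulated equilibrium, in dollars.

Without the control the market clears where 14471 - 6P = 8P - 2329, i.e. P* = 1200 and Q* = 7271.
Since 544 < 1200, the ceiling is binding.
At P = 544: Qd = 14471 - 6·544 = 11207 and Qs = 8·544 - 2329 = 2023.
Producer surplus without the control is ½ · (1200 - 291.125) · 7271 = 3304215.0625.
With the ceiling, producers sell 2023 units at 544, so PS = ½ · (544 - 291.125) · 2023 = 255783.0625.
Change in producer surplus = 255783.0625 - 3304215.0625 = -3048432.

-3048432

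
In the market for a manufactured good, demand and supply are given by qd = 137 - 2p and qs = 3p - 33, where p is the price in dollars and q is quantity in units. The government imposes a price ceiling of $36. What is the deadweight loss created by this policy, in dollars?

Without the control the market clears where 137 - 2p = 3p - 33, i.e. p* = 34 and q* = 69.
The ceiling of 36 is above the equilibrium price 34, so it is not binding; the market clears at p* = 34, q* = 69.
Since the control does not bind, no trades are prevented and deadweight loss is zero.

0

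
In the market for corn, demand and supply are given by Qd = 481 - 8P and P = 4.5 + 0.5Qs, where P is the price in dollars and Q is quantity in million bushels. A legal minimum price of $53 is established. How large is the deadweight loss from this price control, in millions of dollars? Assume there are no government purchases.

Rearranging supply gives Qs = 2P - 9. Equilibrium: 481 - 8P = 2P - 9, so 490 = 10P and P* = 49, Q* = 89.
Because the floor (53) lies above the market-clearing price, it is binding.
At P = 53: Qd = 481 - 8·53 = 57 and Qs = 2·53 - 9 = 97.
Quantity traded falls to 57. At Q = 57 the demand price is (481 - 57)/8 = 53 and the supply price is (9 + 57)/2 = 33.
Deadweight loss = ½ · (53 - 33) · (89 - 57) = ½ · 20 · 32 = 320.

320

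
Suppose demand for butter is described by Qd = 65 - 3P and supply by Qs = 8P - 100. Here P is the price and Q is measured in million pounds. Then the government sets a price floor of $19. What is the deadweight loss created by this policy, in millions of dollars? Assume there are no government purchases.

Without the control the market clears where 65 - 3P = 8P - 100, i.e. P* = 15 and Q* = 20.
Since 19 > 15, the floor is binding.
At P = 19: Qd = 65 - 3·19 = 8 and Qs = 8·19 - 100 = 52.
Quantity traded falls to 8. At Q = 8 the demand price is (65 - 8)/3 = 19 and the supply price is (100 + 8)/8 = 13.5.
Deadweight loss = ½ · (19 - 13.5) · (20 - 8) = ½ · 5.5 · 12 = 33.

33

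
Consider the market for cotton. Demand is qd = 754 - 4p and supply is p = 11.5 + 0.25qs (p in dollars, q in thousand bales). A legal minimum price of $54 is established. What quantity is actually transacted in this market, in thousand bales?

Rearranging supply gives qs = 4p - 46. Equilibrium: 754 - 4p = 4p - 46, so 800 = 8p and p* = 100, q* = 354.
The floor of 54 is below the equilibrium price 100, so it is not binding; the market clears at p* = 100, q* = 354.

354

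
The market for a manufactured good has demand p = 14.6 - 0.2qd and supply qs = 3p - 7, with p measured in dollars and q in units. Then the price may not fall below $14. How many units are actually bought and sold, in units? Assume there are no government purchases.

3

Rearranging demand gives qd = 73 - 5p. In a free market, 73 - 5p = 3p - 7 gives the equilibrium p* = 10, q* = 23.
The floor of 14 is above the equilibrium price 10, so it binds.
At p = 14: qd = 73 - 5·14 = 3 and qs = 3·14 - 7 = 35.
The quantity actually transacted is the short side, demand: 3.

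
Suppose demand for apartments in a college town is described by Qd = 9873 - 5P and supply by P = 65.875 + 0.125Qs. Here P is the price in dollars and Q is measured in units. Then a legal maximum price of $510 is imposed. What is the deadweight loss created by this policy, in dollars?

874640

Rearranging supply gives Qs = 8P - 527. In a free market, 9873 - 5P = 8P - 527 gives the equilibrium P* = 800, Q* = 5873.
Because the ceiling (510) lies below the market-clearing price, it is binding.
At P = 510: Qd = 9873 - 5·510 = 7323 and Qs = 8·510 - 527 = 3553.
Quantity traded falls to 3553. At Q = 3553 the demand price is (9873 - 3553)/5 = 1264 and the supply price is (527 + 3553)/8 = 510.
Deadweight loss = ½ · (1264 - 510) · (5873 - 3553) = ½ · 754 · 2320 = 874640.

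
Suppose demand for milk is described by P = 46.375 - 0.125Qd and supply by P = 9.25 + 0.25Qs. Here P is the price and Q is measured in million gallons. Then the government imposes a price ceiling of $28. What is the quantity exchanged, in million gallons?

Rearranging demand gives Qd = 371 - 8P; rearranging supply gives Qs = 4P - 37. Without the control the market clears where 371 - 8P = 4P - 37, i.e. P* = 34 and Q* = 99.
Because the ceiling (28) lies below the market-clearing price, it is binding.
At P = 28: Qd = 371 - 8·28 = 147 and Qs = 4·28 - 37 = 75.
The quantity actually transacted is the short side, supply: 75.

75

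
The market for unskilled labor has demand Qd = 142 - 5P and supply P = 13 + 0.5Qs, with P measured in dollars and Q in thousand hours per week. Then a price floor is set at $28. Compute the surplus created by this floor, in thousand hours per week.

Rearranging supply gives Qs = 2P - 26. Without the control the market clears where 142 - 5P = 2P - 26, i.e. P* = 24 and Q* = 22.
Because the floor (28) lies above the market-clearing price, it is binding.
At P = 28: Qd = 142 - 5·28 = 2 and Qs = 2·28 - 26 = 30.
Surplus = Qs - Qd = 30 - 2 = 28.

28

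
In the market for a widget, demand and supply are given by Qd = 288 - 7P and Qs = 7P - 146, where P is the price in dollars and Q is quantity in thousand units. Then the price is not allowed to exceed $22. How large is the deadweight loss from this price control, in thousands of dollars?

Setting quantity demanded equal to quantity supplied, 288 - 7P = 7P - 146, gives P* = 31 and Q* = 71.
The ceiling of 22 is below the equilibrium price 31, so it binds.
At P = 22: Qd = 288 - 7·22 = 134 and Qs = 7·22 - 146 = 8.
Quantity traded falls to 8. At Q = 8 the demand price is (288 - 8)/7 = 40 and the supply price is (146 + 8)/7 = 22.
Deadweight loss = ½ · (40 - 22) · (71 - 8) = ½ · 18 · 63 = 567.

567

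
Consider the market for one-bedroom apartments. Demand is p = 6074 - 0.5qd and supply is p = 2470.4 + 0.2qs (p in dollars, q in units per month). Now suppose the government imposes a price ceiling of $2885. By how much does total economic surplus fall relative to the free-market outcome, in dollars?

3309468.75

Rearranging demand gives qd = 12148 - 2p; rearranging supply gives qs = 5p - 12352. Setting quantity demanded equal to quantity supplied, 12148 - 2p = 5p - 12352, gives p* = 3500 and q* = 5148.
The ceiling of 2885 is below the equilibrium price 3500, so it binds.
At p = 2885: qd = 12148 - 2·2885 = 6378 and qs = 5·2885 - 12352 = 2073.
Quantity traded falls to 2073. At q = 2073 the demand price is (12148 - 2073)/2 = 5037.5 and the supply price is (12352 + 2073)/5 = 2885.
Deadweight loss = ½ · (5037.5 - 2885) · (5148 - 2073) = ½ · 2152.5 · 3075 = 3309468.75.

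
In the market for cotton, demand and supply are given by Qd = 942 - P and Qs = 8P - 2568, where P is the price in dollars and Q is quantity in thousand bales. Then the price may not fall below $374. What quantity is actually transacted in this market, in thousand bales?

Without the control the market clears where 942 - P = 8P - 2568, i.e. P* = 390 and Q* = 552.
The floor of 374 is below the equilibrium price 390, so it is not binding; the market clears at P* = 390, Q* = 552.

552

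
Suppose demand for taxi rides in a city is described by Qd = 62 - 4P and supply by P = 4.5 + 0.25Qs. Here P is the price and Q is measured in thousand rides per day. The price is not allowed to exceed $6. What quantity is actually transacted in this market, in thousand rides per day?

Rearranging supply gives Qs = 4P - 18. In a free market, 62 - 4P = 4P - 18 gives the equilibrium P* = 10, Q* = 22.
Because the ceiling (6) lies below the market-clearing price, it is binding.
At P = 6: Qd = 62 - 4·6 = 38 and Qs = 4·6 - 18 = 6.
The quantity actually transacted is the short side, supply: 6.

6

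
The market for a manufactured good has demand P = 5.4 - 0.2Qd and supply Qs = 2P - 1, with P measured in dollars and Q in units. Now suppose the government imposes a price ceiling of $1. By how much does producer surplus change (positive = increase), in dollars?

-12

Rearranging demand gives Qd = 27 - 5P. In a free market, 27 - 5P = 2P - 1 gives the equilibrium P* = 4, Q* = 7.
The ceiling of 1 is below the equilibrium price 4, so it binds.
At P = 1: Qd = 27 - 5·1 = 22 and Qs = 2·1 - 1 = 1.
Producer surplus without the control is ½ · (4 - 0.5) · 7 = 12.25.
With the ceiling, producers sell 1 units at 1, so PS = ½ · (1 - 0.5) · 1 = 0.25.
Change in producer surplus = 0.25 - 12.25 = -12.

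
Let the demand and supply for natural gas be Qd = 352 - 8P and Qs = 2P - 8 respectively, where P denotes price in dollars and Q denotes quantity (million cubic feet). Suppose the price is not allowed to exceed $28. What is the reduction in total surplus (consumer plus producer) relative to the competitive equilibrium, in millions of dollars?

80

Without the control the market clears where 352 - 8P = 2P - 8, i.e. P* = 36 and Q* = 64.
Since 28 < 36, the ceiling is binding.
At P = 28: Qd = 352 - 8·28 = 128 and Qs = 2·28 - 8 = 48.
Quantity traded falls to 48. At Q = 48 the demand price is (352 - 48)/8 = 38 and the supply price is (8 + 48)/2 = 28.
Deadweight loss = ½ · (38 - 28) · (64 - 48) = ½ · 10 · 16 = 80.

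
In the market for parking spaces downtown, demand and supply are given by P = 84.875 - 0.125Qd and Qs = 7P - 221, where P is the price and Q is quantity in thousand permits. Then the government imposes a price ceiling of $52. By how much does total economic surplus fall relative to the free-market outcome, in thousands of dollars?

Rearranging demand gives Qd = 679 - 8P. Setting quantity demanded equal to quantity supplied, 679 - 8P = 7P - 221, gives P* = 60 and Q* = 199.
Since 52 < 60, the ceiling is binding.
At P = 52: Qd = 679 - 8·52 = 263 and Qs = 7·52 - 221 = 143.
Quantity traded falls to 143. At Q = 143 the demand price is (679 - 143)/8 = 67 and the supply price is (221 + 143)/7 = 52.
Deadweight loss = ½ · (67 - 52) · (199 - 143) = ½ · 15 · 56 = 420.

420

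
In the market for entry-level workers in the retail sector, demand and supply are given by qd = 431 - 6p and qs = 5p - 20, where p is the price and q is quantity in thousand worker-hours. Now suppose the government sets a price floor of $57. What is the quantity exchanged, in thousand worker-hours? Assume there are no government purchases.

89

Equilibrium: 431 - 6p = 5p - 20, so 451 = 11p and p* = 41, q* = 185.
The floor of 57 is above the equilibrium price 41, so it binds.
At p = 57: qd = 431 - 6·57 = 89 and qs = 5·57 - 20 = 265.
The quantity actually transacted is the short side, demand: 89.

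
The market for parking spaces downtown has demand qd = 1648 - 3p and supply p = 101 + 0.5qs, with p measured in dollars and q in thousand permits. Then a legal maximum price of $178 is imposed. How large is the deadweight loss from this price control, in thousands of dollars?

Rearranging supply gives qs = 2p - 202. Without the control the market clears where 1648 - 3p = 2p - 202, i.e. p* = 370 and q* = 538.
The ceiling of 178 is below the equilibrium price 370, so it binds.
At p = 178: qd = 1648 - 3·178 = 1114 and qs = 2·178 - 202 = 154.
Quantity traded falls to 154. At q = 154 the demand price is (1648 - 154)/3 = 498 and the supply price is (202 + 154)/2 = 178.
Deadweight loss = ½ · (498 - 178) · (538 - 154) = ½ · 320 · 384 = 61440.

61440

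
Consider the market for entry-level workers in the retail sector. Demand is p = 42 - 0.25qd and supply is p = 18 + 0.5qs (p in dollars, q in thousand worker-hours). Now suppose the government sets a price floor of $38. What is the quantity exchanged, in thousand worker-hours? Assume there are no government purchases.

Rearranging demand gives qd = 168 - 4p; rearranging supply gives qs = 2p - 36. Setting quantity demanded equal to quantity supplied, 168 - 4p = 2p - 36, gives p* = 34 and q* = 32.
The floor of 38 is above the equilibrium price 34, so it binds.
At p = 38: qd = 168 - 4·38 = 16 and qs = 2·38 - 36 = 40.
The quantity actually transacted is the short side, demand: 16.

16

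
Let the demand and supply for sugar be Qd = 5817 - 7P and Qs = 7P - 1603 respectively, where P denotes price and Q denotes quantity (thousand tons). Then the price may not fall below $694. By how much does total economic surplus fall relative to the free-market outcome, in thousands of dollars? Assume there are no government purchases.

188272

Without the control the market clears where 5817 - 7P = 7P - 1603, i.e. P* = 530 and Q* = 2107.
Since 694 > 530, the floor is binding.
At P = 694: Qd = 5817 - 7·694 = 959 and Qs = 7·694 - 1603 = 3255.
Quantity traded falls to 959. At Q = 959 the demand price is (5817 - 959)/7 = 694 and the supply price is (1603 + 959)/7 = 366.
Deadweight loss = ½ · (694 - 366) · (2107 - 959) = ½ · 328 · 1148 = 188272.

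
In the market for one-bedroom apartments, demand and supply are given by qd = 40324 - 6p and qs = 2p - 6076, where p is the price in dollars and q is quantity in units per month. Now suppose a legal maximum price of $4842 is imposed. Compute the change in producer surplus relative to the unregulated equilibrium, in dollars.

-4374228

Equilibrium: 40324 - 6p = 2p - 6076, so 46400 = 8p and p* = 5800, q* = 5524.
Since 4842 < 5800, the ceiling is binding.
At p = 4842: qd = 40324 - 6·4842 = 11272 and qs = 2·4842 - 6076 = 3608.
Producer surplus without the control is ½ · (5800 - 3038) · 5524 = 7628644.
With the ceiling, producers sell 3608 units at 4842, so PS = ½ · (4842 - 3038) · 3608 = 3254416.
Change in producer surplus = 3254416 - 7628644 = -4374228.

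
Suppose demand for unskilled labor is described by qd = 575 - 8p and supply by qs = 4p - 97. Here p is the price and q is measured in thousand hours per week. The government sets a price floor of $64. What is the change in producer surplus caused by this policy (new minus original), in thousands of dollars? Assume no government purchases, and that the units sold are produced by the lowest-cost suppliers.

-8

Equilibrium: 575 - 8p = 4p - 97, so 672 = 12p and p* = 56, q* = 127.
The floor of 64 is above the equilibrium price 56, so it binds.
At p = 64: qd = 575 - 8·64 = 63 and qs = 4·64 - 97 = 159.
Producer surplus without the control is ½ · (56 - 24.25) · 127 = 2016.125.
With the floor, 63 units are sold at 64. The supply price at q = 63 is 40, so PS = ½ · [(64 - 24.25) + (64 - 40)] · 63 = 2008.125.
Change in producer surplus = 2008.125 - 2016.125 = -8.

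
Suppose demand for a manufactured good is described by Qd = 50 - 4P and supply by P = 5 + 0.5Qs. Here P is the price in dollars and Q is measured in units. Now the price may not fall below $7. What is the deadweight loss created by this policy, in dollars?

Rearranging supply gives Qs = 2P - 10. In a free market, 50 - 4P = 2P - 10 gives the equilibrium P* = 10, Q* = 10.
Since 7 is below P* = 10, the floor does not bind and the free-market outcome prevails.
Since the control does not bind, no trades are prevented and deadweight loss is zero.

0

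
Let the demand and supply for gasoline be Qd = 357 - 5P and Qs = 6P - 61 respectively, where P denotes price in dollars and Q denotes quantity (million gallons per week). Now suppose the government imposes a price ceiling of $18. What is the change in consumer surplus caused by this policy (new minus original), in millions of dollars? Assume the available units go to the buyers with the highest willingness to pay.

-500

Without the control the market clears where 357 - 5P = 6P - 61, i.e. P* = 38 and Q* = 167.
Because the ceiling (18) lies below the market-clearing price, it is binding.
At P = 18: Qd = 357 - 5·18 = 267 and Qs = 6·18 - 61 = 47.
Consumer surplus without the control is ½ · (71.4 - 38) · 167 = 2788.9.
With the ceiling, 47 units are sold at 18 (assume they go to the highest-value buyers). The demand price at Q = 47 is 62, so CS = ½ · [(71.4 - 18) + (62 - 18)] · 47 = 2288.9.
Change in consumer surplus = 2288.9 - 2788.9 = -500.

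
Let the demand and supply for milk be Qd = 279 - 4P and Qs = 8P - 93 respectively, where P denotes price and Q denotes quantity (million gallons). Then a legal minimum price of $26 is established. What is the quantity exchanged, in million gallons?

155

Equilibrium: 279 - 4P = 8P - 93, so 372 = 12P and P* = 31, Q* = 155.
The floor of 26 is below the equilibrium price 31, so it is not binding; the market clears at P* = 31, Q* = 155.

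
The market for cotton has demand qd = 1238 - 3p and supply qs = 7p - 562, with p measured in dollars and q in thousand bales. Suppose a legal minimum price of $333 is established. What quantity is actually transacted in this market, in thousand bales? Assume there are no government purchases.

Equilibrium: 1238 - 3p = 7p - 562, so 1800 = 10p and p* = 180, q* = 698.
Since 333 > 180, the floor is binding.
At p = 333: qd = 1238 - 3·333 = 239 and qs = 7·333 - 562 = 1769.
The quantity actually transacted is the short side, demand: 239.

239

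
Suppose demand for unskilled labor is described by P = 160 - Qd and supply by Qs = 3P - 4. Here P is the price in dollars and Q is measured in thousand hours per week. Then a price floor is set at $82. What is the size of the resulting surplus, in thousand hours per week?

Rearranging demand gives Qd = 160 - P. Setting quantity demanded equal to quantity supplied, 160 - P = 3P - 4, gives P* = 41 and Q* = 119.
Since 82 > 41, the floor is binding.
At P = 82: Qd = 160 - 82 = 78 and Qs = 3·82 - 4 = 242.
Surplus = Qs - Qd = 242 - 78 = 164.

164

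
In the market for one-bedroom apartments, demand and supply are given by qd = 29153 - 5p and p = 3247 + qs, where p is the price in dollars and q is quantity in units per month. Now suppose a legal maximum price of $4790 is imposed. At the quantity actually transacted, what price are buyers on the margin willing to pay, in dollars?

Rearranging supply gives qs = p - 3247. Equilibrium: 29153 - 5p = p - 3247, so 32400 = 6p and p* = 5400, q* = 2153.
Since 4790 < 5400, the ceiling is binding.
At p = 4790: qd = 29153 - 5·4790 = 5203 and qs = 4790 - 3247 = 1543.
Only 1543 units reach the market. On the demand curve, the marginal buyer's willingness to pay at q = 1543 is (29153 - 1543)/5 = 5522.

5522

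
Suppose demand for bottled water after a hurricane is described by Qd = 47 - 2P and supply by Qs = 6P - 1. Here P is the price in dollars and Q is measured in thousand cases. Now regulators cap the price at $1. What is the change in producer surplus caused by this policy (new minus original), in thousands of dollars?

-100

Equilibrium: 47 - 2P = 6P - 1, so 48 = 8P and P* = 6, Q* = 35.
Since 1 < 6, the ceiling is binding.
At P = 1: Qd = 47 - 2·1 = 45 and Qs = 6·1 - 1 = 5.
Producer surplus without the control is ½ · (6 - 1/6) · 35 = 1225/12.
With the ceiling, producers sell 5 units at 1, so PS = ½ · (1 - 1/6) · 5 = 25/12.
Change in producer surplus = 25/12 - 1225/12 = -100.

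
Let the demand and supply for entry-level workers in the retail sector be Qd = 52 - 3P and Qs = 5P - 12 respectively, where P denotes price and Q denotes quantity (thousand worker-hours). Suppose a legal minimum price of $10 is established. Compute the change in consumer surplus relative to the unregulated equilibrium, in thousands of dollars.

-50

In a free market, 52 - 3P = 5P - 12 gives the equilibrium P* = 8, Q* = 28.
Because the floor (10) lies above the market-clearing price, it is binding.
At P = 10: Qd = 52 - 3·10 = 22 and Qs = 5·10 - 12 = 38.
Consumer surplus without the control is ½ · (52/3 - 8) · 28 = 392/3.
With the floor, consumers buy 22 units at 10, so CS = ½ · (52/3 - 10) · 22 = 242/3.
Change in consumer surplus = 242/3 - 392/3 = -50.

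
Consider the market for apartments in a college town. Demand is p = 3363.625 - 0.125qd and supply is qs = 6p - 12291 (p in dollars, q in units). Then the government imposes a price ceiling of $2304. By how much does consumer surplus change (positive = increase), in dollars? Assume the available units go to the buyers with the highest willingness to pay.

Rearranging demand gives qd = 26909 - 8p. In a free market, 26909 - 8p = 6p - 12291 gives the equilibrium p* = 2800, q* = 4509.
Because the ceiling (2304) lies below the market-clearing price, it is binding.
At p = 2304: qd = 26909 - 8·2304 = 8477 and qs = 6·2304 - 12291 = 1533.
Consumer surplus without the control is ½ · (3363.625 - 2800) · 4509 = 1270692.5625.
With the ceiling, 1533 units are sold at 2304 (assume they go to the highest-value buyers). The demand price at q = 1533 is 3172, so CS = ½ · [(3363.625 - 2304) + (3172 - 2304)] · 1533 = 1477524.5625.
Change in consumer surplus = 1477524.5625 - 1270692.5625 = 206832.

206832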